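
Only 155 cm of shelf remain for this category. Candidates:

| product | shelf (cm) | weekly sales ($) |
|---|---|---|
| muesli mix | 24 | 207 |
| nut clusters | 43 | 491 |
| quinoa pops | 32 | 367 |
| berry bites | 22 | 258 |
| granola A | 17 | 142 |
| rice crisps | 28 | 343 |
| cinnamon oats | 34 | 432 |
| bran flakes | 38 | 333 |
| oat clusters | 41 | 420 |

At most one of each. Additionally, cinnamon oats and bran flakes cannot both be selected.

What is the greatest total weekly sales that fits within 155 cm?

1775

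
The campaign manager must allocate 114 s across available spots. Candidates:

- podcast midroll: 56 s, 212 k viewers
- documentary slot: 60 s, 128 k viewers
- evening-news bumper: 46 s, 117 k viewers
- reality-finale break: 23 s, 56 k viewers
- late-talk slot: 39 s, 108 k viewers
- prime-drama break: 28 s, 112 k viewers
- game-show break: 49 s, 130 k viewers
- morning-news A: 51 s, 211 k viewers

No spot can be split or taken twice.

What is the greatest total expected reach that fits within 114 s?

By expected reach per s: morning-news A 4.14, prime-drama break 4.00, podcast midroll 3.79 lead.
Filling by ratio: reality-finale break + prime-drama break + morning-news A for 379, with 12 s left unused.
Replace reality-finale break and prime-drama break with podcast midroll: the trade gains 44 net, giving 423 at 107 s.
Runner-up podcast midroll + reality-finale break + prime-drama break tops out at 380.

423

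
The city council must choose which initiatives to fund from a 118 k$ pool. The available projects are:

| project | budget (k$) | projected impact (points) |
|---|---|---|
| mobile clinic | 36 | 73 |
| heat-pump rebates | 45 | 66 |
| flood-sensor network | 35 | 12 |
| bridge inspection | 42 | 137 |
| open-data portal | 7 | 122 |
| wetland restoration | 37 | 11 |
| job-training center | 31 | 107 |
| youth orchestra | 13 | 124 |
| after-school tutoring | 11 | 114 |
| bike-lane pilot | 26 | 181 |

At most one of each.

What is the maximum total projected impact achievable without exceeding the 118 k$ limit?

678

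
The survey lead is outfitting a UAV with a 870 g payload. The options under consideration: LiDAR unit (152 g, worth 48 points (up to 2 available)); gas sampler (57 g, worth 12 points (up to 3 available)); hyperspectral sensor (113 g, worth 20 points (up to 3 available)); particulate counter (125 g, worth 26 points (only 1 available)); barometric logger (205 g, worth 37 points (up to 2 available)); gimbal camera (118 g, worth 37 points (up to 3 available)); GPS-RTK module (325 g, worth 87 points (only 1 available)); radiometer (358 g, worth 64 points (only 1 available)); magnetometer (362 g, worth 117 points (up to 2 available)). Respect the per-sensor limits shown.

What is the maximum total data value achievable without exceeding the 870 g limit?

276

Ranking by ratio (data value/g): magnetometer 0.32, LiDAR unit 0.32, gimbal camera 0.31, GPS-RTK module 0.27.
Greedy by ratio would take gimbal camera + 2×magnetometer: 842 g used, total 271.
Replace magnetometer with LiDAR unit + 2×gimbal camera: the trade gains 5 net, giving 276 at 868 g.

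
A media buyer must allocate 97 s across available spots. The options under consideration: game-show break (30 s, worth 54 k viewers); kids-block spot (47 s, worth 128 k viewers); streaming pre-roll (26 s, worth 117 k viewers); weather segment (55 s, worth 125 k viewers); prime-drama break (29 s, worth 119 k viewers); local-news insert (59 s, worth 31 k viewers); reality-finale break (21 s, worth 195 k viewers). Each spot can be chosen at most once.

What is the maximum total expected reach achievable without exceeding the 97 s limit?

442

Taking the top-ratio spots first gives streaming pre-roll + prime-drama break + reality-finale break for 431 (76 s).
Dropping streaming pre-roll frees 26 s; slotting in kids-block spot (47 s) lifts the total to 442 at 97 s.
No other feasible combination exceeds 442.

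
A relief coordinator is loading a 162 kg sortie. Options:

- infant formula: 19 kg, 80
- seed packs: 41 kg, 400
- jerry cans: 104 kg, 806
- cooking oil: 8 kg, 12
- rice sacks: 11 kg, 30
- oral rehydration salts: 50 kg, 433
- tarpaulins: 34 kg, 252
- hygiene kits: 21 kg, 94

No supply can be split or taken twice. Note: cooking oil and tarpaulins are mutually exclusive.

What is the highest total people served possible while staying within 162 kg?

The ratio heuristic lands on seed packs + rice sacks + oral rehydration salts + tarpaulins + hygiene kits (1209) but leaves 5 kg idle.
Using the slack differently, jerry cans + cooking oil + oral rehydration salts comes to 1251 at 162 kg.

1251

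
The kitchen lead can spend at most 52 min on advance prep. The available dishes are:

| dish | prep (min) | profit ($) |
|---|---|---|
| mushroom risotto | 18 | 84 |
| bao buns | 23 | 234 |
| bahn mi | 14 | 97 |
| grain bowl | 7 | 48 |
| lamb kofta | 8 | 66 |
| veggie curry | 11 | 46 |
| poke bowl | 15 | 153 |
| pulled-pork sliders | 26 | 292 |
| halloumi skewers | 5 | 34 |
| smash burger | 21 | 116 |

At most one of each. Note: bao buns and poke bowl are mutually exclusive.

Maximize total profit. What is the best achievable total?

526

Greedy by ratio would take lamb kofta + poke bowl + pulled-pork sliders: 49 min used, total 511.
Dropping lamb kofta and poke bowl frees 23 min; slotting in bao buns (23 min) lifts the total to 526 at 49 min.
The closest alternative, lamb kofta + poke bowl + pulled-pork sliders, reaches only 511.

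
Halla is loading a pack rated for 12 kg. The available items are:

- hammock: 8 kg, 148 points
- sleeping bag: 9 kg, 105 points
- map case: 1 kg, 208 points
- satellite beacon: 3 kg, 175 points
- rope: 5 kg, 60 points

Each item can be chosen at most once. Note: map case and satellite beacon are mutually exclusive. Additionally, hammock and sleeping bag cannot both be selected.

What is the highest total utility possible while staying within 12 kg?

Density check — map case 208.00, satellite beacon 58.33, hammock 18.50, rope 12.00 are the best per kg.
Hammock + map case uses 9 of the 12 kg and totals 356.
Runner-up hammock + satellite beacon tops out at 323.

356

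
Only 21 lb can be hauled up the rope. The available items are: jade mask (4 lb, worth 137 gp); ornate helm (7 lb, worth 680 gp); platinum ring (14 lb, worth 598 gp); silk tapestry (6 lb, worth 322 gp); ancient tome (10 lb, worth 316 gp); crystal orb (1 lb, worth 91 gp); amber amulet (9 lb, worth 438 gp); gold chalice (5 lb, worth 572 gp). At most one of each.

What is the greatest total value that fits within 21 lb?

1690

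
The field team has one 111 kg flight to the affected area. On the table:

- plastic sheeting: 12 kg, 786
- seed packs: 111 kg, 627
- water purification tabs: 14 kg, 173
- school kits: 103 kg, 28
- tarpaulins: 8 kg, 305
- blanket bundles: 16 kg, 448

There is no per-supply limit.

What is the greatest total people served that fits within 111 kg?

The ratio ordering already packs tightly: 9×plastic sheeting, 108 kg, 7074.
That's the maximum — no swap from here does better than 7074.

7074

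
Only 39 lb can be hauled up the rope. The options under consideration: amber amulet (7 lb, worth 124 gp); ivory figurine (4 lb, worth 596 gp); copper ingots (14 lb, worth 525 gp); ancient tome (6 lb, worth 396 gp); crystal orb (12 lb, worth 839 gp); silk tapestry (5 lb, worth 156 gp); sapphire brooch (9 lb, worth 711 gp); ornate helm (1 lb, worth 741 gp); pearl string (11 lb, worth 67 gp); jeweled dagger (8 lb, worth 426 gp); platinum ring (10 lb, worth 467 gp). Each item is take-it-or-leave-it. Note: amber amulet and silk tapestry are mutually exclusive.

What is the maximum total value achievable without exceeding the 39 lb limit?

3469

Density check — ornate helm 741.00, ivory figurine 149.00, sapphire brooch 79.00, crystal orb 69.92 are the best per lb.
Filling by ratio: ivory figurine + ancient tome + crystal orb + silk tapestry + sapphire brooch + ornate helm for 3439, with 2 lb left unused.
The 6 lb tied up in ancient tome is better spent on jeweled dagger — total rises to 3469 (39 lb).
Runner-up ivory figurine + ancient tome + crystal orb + silk tapestry + sapphire brooch + ornate helm tops out at 3439.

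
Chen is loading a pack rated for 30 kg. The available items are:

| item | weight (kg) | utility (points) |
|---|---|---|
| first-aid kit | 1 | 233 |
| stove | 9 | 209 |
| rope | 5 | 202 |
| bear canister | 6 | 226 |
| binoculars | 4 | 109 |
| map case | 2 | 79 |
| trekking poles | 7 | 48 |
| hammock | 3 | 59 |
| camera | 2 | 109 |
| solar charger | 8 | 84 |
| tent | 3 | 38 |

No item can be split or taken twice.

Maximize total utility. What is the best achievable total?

1167

Taking first-aid kit + stove + rope + bear canister + binoculars + map case + camera: 29 kg used, 1167 in utility.
Runner-up first-aid kit + stove + rope + bear canister + binoculars + hammock + camera tops out at 1147.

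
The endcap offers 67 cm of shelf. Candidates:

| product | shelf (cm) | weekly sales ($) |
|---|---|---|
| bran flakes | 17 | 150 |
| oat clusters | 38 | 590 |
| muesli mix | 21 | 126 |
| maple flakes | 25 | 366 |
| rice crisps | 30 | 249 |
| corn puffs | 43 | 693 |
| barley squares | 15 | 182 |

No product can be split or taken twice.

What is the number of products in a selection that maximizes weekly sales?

The maximum weekly sales within 67 cm is 956.
One optimal bundle: oat clusters + maple flakes (63 cm).
Every optimal selection uses 2 products.

2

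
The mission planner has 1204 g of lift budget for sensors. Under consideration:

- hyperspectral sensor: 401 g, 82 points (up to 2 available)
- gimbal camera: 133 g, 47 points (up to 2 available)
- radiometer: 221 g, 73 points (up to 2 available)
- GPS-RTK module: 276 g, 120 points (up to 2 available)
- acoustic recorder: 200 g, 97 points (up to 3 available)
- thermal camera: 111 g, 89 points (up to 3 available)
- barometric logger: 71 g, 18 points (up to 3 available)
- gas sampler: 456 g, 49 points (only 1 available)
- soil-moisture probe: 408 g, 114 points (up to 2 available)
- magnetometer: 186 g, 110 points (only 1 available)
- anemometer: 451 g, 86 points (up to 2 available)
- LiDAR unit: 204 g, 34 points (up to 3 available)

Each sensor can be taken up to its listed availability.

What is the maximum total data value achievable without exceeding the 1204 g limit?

691

Filling by ratio: 3×acoustic recorder + 3×thermal camera + barometric logger + magnetometer for 686, with 14 g left unused.
Dropping acoustic recorder and barometric logger frees 271 g; slotting in GPS-RTK module (276 g) lifts the total to 691 at 1195 g.
Every other selection either busts 1204 g or exceeds an availability limit or fails to beat 691.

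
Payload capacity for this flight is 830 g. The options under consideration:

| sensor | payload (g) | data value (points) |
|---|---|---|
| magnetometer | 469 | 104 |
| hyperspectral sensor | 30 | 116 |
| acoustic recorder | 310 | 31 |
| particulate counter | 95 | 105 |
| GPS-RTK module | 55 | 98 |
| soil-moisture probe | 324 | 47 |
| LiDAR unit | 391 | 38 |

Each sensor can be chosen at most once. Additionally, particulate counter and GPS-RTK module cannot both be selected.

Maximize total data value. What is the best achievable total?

Magnetometer + hyperspectral sensor + particulate counter uses 594 of the 830 g and totals 325.
The closest alternative, magnetometer + hyperspectral sensor + GPS-RTK module, reaches only 318.

325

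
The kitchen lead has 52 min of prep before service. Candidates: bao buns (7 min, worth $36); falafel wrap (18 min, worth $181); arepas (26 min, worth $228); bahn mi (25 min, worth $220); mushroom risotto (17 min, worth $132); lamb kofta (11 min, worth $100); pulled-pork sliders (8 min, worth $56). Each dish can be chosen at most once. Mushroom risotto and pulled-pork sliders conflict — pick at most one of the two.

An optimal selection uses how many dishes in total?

Best achievable profit is 465.
For example falafel wrap + arepas + pulled-pork sliders achieves it, using 52 min.
Every optimal selection uses 3 dishes.

3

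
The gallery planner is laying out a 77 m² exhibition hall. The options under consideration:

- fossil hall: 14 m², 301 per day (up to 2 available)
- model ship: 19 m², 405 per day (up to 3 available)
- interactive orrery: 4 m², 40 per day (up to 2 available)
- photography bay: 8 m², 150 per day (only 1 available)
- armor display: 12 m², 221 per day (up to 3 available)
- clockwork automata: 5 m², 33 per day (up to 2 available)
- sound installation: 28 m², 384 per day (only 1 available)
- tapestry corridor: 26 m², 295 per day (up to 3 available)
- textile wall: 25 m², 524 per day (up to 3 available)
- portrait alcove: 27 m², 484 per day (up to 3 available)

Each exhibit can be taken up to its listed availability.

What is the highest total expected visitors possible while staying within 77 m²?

1635

The ratio heuristic lands on 2×fossil hall + 2×model ship + photography bay (1562) but leaves 3 m² idle.
Dropping fossil hall and photography bay frees 22 m²; slotting in textile wall (25 m²) lifts the total to 1635 at 77 m².
That's the maximum — no swap from here does better than 1635.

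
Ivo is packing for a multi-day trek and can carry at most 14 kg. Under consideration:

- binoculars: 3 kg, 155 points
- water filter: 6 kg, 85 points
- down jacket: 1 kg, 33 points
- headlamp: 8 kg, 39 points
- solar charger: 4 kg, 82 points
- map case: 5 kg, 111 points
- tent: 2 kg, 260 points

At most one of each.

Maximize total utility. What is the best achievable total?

608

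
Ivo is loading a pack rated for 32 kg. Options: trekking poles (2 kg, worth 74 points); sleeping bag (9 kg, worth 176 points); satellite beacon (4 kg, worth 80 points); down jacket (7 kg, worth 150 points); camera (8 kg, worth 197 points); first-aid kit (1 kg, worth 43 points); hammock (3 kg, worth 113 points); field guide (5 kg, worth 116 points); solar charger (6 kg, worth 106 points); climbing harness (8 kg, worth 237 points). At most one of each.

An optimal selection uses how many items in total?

7

The maximum utility within 32 kg is 860.
One optimal bundle: trekking poles + satellite beacon + camera + first-aid kit + hammock + field guide + climbing harness (31 kg).
Every optimal selection uses 7 items.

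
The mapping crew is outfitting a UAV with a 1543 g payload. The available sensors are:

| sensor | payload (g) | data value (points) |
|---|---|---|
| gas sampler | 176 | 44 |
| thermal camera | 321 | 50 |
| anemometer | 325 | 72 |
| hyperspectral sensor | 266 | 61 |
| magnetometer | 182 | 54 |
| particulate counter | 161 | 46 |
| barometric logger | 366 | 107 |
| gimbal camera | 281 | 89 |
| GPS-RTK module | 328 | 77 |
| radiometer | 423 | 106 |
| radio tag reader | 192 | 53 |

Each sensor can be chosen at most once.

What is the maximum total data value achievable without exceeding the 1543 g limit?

The ratio heuristic lands on gas sampler + magnetometer + particulate counter + barometric logger + gimbal camera + radio tag reader (393) but leaves 185 g idle.
The 176 g tied up in gas sampler is better spent on GPS-RTK module — total rises to 426 (1510 g).
No other feasible combination exceeds 426.

426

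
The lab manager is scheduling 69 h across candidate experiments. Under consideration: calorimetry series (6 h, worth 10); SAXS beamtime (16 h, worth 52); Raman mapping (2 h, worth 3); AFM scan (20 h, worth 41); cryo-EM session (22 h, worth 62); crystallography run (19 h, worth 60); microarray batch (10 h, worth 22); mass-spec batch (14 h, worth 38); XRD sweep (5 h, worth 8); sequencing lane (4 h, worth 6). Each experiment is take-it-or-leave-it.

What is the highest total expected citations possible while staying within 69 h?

199

Ranking by ratio (expected citations/h): SAXS beamtime 3.25, crystallography run 3.16, cryo-EM session 2.82, mass-spec batch 2.71.
SAXS beamtime + Raman mapping + cryo-EM session + crystallography run + microarray batch uses 69 of the 69 h and totals 199.
Every other selection either busts 69 h or fails to beat 199.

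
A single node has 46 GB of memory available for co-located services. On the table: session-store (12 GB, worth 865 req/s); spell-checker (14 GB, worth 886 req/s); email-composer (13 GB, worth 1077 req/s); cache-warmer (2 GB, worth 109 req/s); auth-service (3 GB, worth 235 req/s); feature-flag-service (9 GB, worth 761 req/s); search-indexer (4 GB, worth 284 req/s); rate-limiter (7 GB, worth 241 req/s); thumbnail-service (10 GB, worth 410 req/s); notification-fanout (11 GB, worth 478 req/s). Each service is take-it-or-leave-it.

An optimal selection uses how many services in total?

6

Optimal total is 3352.
For example spell-checker + email-composer + cache-warmer + auth-service + feature-flag-service + search-indexer achieves it, using 45 GB.
Every optimal selection uses 6 services.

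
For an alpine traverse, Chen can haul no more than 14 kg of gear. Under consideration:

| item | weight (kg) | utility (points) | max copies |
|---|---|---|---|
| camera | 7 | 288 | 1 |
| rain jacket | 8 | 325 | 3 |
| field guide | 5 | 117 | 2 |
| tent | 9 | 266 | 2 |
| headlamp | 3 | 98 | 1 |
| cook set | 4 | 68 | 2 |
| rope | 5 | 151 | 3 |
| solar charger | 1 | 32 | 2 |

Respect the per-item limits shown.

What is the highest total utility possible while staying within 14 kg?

508

Density check — camera 41.14, rain jacket 40.62, headlamp 32.67 are the best per kg.
A density-first pass picks camera + headlamp + 2×solar charger — 450 at 12 kg.
Reworking the packing: rain jacket + rope + solar charger uses 14 kg and improves the total to 508.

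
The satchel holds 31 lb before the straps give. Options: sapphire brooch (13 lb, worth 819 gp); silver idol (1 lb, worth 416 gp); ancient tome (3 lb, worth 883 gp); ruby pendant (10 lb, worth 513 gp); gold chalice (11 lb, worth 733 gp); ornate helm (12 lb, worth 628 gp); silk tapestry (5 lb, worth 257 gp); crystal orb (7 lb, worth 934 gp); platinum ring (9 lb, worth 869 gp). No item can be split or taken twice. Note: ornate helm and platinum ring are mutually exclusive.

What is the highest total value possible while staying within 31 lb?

By value per lb: silver idol 416.00, ancient tome 294.33, crystal orb 133.43, platinum ring 96.56 lead.
Best packing: silver idol + ancient tome + gold chalice + crystal orb + platinum ring — 31 lb, 3835 total.
Next best is silver idol + ancient tome + ruby pendant + crystal orb + platinum ring at 3615 (30 lb) — short by 220.

3835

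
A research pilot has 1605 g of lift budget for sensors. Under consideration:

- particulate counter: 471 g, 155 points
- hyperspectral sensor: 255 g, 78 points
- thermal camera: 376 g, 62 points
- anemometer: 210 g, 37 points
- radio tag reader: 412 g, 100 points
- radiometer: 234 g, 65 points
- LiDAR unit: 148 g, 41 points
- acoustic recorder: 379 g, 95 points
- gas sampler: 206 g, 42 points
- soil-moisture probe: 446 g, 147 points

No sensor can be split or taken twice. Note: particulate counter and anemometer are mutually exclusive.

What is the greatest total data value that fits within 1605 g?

Best packing: particulate counter + hyperspectral sensor + radiometer + LiDAR unit + soil-moisture probe — 1554 g, 486 total.

486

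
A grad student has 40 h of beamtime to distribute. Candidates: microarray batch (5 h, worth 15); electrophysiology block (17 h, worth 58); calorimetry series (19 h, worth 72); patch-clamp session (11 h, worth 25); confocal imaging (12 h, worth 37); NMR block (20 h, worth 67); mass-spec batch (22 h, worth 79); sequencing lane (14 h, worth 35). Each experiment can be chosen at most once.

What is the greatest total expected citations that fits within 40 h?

By expected citations per h: calorimetry series 3.79, mass-spec batch 3.59, electrophysiology block 3.41, NMR block 3.35 lead.
The ratio heuristic lands on electrophysiology block + calorimetry series (130) but leaves 4 h idle.
The 17 h tied up in electrophysiology block is better spent on NMR block — total rises to 139 (39 h).
No other feasible combination exceeds 139.

139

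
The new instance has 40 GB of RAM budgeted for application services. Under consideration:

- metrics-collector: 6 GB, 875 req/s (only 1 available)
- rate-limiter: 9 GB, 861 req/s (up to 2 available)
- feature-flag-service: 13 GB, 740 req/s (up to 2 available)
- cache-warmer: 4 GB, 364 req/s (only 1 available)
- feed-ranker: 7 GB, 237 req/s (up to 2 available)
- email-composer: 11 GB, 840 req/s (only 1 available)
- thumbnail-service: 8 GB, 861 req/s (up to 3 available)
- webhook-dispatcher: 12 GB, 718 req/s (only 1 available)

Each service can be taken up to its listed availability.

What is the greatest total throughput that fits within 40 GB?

4319

Taking metrics-collector + rate-limiter + 3×thumbnail-service: 39 GB used, 4319 in throughput.
That's the maximum — no swap from here does better than 4319.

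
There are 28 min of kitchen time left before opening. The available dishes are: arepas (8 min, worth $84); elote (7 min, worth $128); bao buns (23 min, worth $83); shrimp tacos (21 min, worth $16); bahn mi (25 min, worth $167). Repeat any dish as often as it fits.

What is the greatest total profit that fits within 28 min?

512

4×elote uses 28 of the 28 min and totals 512.
Nothing else within 28 min beats 512.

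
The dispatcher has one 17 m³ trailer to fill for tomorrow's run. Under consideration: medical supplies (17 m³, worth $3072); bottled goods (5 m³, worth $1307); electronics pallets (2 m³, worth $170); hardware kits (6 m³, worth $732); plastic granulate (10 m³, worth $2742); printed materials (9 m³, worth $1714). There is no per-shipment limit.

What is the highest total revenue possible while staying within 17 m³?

4219

Best packing: bottled goods + electronics pallets + plastic granulate — 17 m³, 4219 total.
Every other selection either busts 17 m³ or fails to beat 4219.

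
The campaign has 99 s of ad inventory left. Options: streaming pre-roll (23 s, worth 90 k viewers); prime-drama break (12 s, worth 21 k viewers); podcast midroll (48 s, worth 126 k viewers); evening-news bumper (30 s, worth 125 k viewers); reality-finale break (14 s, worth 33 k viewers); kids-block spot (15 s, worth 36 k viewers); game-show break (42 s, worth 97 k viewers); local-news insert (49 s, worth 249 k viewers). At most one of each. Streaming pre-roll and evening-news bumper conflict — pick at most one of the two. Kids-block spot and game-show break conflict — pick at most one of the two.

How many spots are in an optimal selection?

3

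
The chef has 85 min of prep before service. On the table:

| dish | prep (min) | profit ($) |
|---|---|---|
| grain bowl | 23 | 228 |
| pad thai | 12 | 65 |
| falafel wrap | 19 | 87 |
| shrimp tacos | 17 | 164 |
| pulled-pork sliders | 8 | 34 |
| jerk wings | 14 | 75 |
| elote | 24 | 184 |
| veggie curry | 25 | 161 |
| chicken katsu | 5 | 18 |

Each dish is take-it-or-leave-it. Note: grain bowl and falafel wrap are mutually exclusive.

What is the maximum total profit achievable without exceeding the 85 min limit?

Taking grain bowl + pad thai + shrimp tacos + pulled-pork sliders + elote: 84 min used, 675 in profit.
Next best is grain bowl + shrimp tacos + jerk wings + elote + chicken katsu at 669 (83 min) — short by 6.

675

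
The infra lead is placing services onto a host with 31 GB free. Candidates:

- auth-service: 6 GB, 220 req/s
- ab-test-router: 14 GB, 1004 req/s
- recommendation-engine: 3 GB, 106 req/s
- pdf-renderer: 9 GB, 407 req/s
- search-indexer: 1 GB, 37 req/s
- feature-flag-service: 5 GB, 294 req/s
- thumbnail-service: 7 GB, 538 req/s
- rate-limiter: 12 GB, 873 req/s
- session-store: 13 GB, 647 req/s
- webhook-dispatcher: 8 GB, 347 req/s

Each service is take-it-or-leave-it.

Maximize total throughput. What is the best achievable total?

Density check — thumbnail-service 76.86, rate-limiter 72.75, ab-test-router 71.71 are the best per GB.
Greedy by ratio would take auth-service + search-indexer + feature-flag-service + thumbnail-service + rate-limiter: 31 GB used, total 1962.
Replace auth-service and search-indexer and thumbnail-service with ab-test-router: the trade gains 209 net, giving 2171 at 31 GB.
An exhaustive check of the 1024 subsets confirms 2171.

2171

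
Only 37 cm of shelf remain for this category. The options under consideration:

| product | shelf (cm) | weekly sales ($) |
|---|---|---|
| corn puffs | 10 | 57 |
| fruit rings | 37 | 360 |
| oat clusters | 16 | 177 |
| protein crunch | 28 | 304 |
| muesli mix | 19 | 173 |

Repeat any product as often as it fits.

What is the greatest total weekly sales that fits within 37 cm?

A density-first pass picks 2×oat clusters — 354 at 32 cm.
The 32 cm tied up in 2×oat clusters is better spent on fruit rings — total rises to 360 (37 cm).
Nothing else within 37 cm beats 360.

360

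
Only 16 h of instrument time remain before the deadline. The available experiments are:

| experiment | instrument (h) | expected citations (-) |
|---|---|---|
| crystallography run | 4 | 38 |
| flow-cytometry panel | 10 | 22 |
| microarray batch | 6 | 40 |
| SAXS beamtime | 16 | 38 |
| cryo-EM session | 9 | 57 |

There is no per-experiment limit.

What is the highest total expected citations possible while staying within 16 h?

152

By expected citations per h: crystallography run 9.50, microarray batch 6.67, cryo-EM session 6.33, SAXS beamtime 2.38 lead.
4×crystallography run uses 16 of the 16 h and totals 152.
Every other selection either busts 16 h or fails to beat 152.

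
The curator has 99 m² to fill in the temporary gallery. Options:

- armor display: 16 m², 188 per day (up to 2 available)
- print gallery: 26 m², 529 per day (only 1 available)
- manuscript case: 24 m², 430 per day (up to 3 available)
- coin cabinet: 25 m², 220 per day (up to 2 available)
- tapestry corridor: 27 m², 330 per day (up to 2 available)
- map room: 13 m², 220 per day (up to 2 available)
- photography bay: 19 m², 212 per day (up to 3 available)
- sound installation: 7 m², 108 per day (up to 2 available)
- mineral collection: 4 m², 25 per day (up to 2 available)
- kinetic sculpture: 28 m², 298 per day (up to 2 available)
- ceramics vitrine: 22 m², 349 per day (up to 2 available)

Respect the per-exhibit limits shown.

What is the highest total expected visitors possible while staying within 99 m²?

1819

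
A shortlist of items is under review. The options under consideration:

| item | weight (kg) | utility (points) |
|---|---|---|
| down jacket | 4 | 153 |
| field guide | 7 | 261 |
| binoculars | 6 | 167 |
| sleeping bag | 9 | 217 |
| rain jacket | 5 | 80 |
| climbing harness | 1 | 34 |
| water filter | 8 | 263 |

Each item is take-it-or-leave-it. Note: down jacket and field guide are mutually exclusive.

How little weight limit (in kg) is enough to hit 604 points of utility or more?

19

Minimise kg subject to total utility ≥ 604.
down jacket + binoculars + climbing harness + water filter: 617 utility at 19 kg.
Any bundle with less than 19 kg falls short of 604.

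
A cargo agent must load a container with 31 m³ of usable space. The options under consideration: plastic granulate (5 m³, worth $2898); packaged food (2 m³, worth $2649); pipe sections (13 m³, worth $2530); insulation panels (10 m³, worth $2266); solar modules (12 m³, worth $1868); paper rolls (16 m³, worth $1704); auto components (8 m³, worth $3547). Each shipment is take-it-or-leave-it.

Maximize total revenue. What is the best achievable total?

Density check — packaged food 1324.50, plastic granulate 579.60, auto components 443.38 are the best per m³.
A density-first pass picks plastic granulate + packaged food + insulation panels + auto components — 11360 at 25 m³.
Dropping insulation panels frees 10 m³; slotting in pipe sections (13 m³) lifts the total to 11624 at 28 m³.
Nothing else within 31 m³ beats 11624.

11624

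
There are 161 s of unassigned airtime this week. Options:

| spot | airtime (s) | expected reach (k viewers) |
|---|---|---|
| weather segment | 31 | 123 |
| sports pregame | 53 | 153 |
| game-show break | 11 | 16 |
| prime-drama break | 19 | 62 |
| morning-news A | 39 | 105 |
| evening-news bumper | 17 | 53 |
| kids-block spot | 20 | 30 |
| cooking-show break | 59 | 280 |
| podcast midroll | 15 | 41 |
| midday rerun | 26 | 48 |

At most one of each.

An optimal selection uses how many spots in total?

4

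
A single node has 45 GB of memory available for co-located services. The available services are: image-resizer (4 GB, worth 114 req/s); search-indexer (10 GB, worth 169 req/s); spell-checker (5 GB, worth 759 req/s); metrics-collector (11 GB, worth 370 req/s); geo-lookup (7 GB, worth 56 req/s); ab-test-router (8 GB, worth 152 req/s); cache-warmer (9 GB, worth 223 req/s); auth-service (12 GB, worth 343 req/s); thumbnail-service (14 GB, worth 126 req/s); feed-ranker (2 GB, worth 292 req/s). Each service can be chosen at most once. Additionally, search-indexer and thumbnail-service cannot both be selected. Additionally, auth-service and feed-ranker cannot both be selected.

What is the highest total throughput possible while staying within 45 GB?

Density check — spell-checker 151.80, feed-ranker 146.00, metrics-collector 33.64, auth-service 28.58 are the best per GB.
Taking search-indexer + spell-checker + metrics-collector + ab-test-router + cache-warmer + feed-ranker: 45 GB used, 1965 in throughput.
Runner-up image-resizer + search-indexer + spell-checker + metrics-collector + cache-warmer + feed-ranker tops out at 1927.

1965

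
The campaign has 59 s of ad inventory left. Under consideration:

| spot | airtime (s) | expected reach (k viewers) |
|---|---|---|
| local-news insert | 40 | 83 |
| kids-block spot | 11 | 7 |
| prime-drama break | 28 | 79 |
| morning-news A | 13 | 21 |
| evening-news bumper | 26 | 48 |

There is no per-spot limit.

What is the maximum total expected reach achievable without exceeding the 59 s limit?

158

Best packing: 2×prime-drama break — 56 s, 158 total.
No other feasible combination exceeds 158.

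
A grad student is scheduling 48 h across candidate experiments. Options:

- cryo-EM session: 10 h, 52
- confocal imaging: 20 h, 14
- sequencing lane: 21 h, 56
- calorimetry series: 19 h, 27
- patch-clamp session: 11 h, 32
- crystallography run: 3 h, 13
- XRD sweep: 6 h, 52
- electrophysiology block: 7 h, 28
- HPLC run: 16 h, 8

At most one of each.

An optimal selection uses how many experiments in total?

5

Best achievable expected citations is 201.
One optimal bundle: cryo-EM session + sequencing lane + crystallography run + XRD sweep + electrophysiology block (47 h).
Every optimal selection uses 5 experiments.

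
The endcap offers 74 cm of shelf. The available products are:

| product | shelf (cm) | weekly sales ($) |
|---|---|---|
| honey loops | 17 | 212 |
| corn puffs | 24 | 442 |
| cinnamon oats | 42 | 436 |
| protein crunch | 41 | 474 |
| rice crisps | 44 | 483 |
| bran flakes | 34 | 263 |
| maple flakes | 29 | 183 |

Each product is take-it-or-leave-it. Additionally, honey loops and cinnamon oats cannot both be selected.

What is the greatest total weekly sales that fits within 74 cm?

Density check — corn puffs 18.42, honey loops 12.47, protein crunch 11.56, rice crisps 10.98 are the best per cm.
Taking the top-ratio products first gives honey loops + corn puffs + maple flakes for 837 (70 cm).
Dropping honey loops and maple flakes frees 46 cm; slotting in rice crisps (44 cm) lifts the total to 925 at 68 cm.
The closest alternative, corn puffs + protein crunch, reaches only 916.

925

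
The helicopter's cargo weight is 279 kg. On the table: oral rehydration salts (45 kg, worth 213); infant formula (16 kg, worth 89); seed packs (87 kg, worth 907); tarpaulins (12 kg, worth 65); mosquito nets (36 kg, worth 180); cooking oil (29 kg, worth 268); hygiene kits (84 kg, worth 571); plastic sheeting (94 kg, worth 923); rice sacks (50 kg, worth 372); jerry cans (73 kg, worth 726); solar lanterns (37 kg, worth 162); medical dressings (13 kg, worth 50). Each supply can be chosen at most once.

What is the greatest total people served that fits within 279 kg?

Greedy by ratio would take infant formula + seed packs + plastic sheeting + jerry cans: 270 kg used, total 2645.
The 16 kg tied up in infant formula is better spent on tarpaulins + medical dressings — total rises to 2671 (279 kg).
The closest alternative, infant formula + seed packs + plastic sheeting + jerry cans, reaches only 2645.

2671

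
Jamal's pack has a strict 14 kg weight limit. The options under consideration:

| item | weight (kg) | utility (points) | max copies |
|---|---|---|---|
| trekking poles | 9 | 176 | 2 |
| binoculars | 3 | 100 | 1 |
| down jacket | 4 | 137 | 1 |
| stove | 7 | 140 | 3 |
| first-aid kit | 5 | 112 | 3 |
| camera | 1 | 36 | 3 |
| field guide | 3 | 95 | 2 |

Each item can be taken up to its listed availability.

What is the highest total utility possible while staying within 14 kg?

463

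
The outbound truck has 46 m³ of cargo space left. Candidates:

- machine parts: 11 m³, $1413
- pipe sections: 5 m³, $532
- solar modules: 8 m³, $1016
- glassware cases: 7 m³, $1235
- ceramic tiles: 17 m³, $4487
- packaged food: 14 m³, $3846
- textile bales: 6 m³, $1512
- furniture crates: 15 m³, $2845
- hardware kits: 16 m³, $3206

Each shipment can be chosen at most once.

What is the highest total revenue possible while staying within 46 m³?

The ratio heuristic lands on glassware cases + ceramic tiles + packaged food + textile bales (11080) but leaves 2 m³ idle.
Replace glassware cases and textile bales with furniture crates: the trade gains 98 net, giving 11178 at 46 m³.

11178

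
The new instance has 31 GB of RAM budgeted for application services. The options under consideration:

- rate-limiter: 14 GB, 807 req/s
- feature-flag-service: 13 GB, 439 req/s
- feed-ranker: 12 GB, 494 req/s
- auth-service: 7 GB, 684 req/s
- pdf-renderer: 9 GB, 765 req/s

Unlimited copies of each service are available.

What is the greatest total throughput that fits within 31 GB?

Ranking by ratio (throughput/GB): auth-service 97.71, pdf-renderer 85.00, rate-limiter 57.64, feed-ranker 41.17.
Greedy by ratio would take 4×auth-service: 28 GB used, total 2736.
Dropping auth-service frees 7 GB; slotting in pdf-renderer (9 GB) lifts the total to 2817 at 30 GB.
Nothing else within 31 GB beats 2817.

2817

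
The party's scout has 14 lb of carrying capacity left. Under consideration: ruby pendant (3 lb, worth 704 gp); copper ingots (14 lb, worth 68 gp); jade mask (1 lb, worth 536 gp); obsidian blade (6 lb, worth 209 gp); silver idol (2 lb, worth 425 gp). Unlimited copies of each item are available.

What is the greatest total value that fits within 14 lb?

7504

By value per lb: jade mask 536.00, ruby pendant 234.67, silver idol 212.50 lead.
The ratio ordering already packs tightly: 14×jade mask, 14 lb, 7504.
Nothing else within 14 lb beats 7504.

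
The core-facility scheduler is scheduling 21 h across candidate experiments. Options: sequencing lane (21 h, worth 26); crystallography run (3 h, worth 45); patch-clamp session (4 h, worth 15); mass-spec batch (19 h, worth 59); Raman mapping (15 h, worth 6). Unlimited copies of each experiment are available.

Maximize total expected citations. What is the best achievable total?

By expected citations per h: crystallography run 15.00, patch-clamp session 3.75, mass-spec batch 3.11 lead.
7×crystallography run uses 21 of the 21 h and totals 315.

315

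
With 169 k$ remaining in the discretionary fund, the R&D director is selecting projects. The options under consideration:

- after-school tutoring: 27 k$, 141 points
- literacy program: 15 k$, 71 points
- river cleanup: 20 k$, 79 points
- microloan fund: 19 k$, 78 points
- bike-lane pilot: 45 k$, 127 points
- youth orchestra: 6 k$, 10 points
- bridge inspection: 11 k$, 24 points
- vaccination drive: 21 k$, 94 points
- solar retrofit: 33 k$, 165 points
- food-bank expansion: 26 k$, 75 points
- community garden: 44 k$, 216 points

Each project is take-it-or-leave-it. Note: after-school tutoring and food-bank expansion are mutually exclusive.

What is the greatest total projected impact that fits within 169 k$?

776

Density check — after-school tutoring 5.22, solar retrofit 5.00, community garden 4.91, literacy program 4.73 are the best per k$.
Filling by ratio: after-school tutoring + literacy program + microloan fund + youth orchestra + vaccination drive + solar retrofit + community garden for 775, with 4 k$ left unused.
Dropping microloan fund frees 19 k$; slotting in river cleanup (20 k$) lifts the total to 776 at 166 k$.
That's the maximum — no feasible swap from here does better than 776.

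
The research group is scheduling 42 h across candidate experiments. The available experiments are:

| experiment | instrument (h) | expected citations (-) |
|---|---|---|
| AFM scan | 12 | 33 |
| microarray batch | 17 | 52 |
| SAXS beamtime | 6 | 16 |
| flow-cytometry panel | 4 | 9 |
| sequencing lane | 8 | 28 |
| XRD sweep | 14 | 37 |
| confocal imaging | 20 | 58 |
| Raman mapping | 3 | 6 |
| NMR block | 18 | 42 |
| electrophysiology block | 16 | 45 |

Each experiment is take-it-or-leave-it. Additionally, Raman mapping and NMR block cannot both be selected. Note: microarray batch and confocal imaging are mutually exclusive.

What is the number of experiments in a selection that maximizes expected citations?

Best achievable expected citations is 125.
For example microarray batch + sequencing lane + electrophysiology block achieves it, using 41 h.
Any selection reaching 125 contains exactly 3 experiments.

3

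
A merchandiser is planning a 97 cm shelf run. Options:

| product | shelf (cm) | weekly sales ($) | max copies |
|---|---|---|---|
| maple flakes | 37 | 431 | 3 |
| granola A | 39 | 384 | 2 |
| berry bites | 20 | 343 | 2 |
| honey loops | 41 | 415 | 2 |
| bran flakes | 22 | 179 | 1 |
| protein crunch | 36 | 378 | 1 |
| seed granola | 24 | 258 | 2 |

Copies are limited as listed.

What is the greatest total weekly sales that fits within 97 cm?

1205

By weekly sales per cm: berry bites 17.15, maple flakes 11.65, seed granola 10.75, protein crunch 10.50 lead.
Taking the top-ratio products first gives maple flakes + 2×berry bites for 1117 (77 cm).
Dropping berry bites frees 20 cm; slotting in maple flakes (37 cm) lifts the total to 1205 at 94 cm.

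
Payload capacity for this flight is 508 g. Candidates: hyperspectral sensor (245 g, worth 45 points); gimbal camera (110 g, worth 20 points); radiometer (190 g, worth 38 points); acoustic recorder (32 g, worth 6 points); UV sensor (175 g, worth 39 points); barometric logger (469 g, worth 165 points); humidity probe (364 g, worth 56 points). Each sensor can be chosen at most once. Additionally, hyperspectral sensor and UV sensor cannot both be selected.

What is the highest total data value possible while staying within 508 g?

Acoustic recorder + barometric logger uses 501 of the 508 g and totals 171.
Runner-up barometric logger tops out at 165.

171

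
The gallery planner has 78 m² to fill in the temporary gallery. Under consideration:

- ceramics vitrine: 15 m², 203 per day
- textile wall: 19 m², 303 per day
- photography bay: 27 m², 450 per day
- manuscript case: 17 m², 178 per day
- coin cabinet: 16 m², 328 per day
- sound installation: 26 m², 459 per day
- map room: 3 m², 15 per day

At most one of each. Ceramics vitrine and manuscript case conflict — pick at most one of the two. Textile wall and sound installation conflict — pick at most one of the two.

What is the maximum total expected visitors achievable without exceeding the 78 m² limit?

1284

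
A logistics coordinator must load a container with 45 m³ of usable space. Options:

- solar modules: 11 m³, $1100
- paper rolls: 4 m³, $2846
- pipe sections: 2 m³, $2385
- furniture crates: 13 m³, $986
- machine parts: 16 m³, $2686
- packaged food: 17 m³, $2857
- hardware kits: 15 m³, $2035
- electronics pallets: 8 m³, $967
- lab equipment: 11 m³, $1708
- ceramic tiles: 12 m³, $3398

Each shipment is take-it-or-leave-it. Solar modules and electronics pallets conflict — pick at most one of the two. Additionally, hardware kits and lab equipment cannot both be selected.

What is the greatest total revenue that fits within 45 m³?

Taking the top-ratio shipments first gives paper rolls + pipe sections + packaged food + electronics pallets + ceramic tiles for 12453 (43 m³).
Dropping packaged food and electronics pallets frees 25 m³; slotting in machine parts + lab equipment (27 m³) lifts the total to 13023 at 45 m³.
Nothing else feasible within 45 m³ beats 13023.

13023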